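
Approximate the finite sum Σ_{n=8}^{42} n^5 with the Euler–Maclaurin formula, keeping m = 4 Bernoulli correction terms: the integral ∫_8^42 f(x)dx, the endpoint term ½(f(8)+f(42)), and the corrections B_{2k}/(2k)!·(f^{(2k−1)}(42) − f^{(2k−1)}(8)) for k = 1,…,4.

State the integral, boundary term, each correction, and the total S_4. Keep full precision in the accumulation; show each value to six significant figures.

∫_8^42 x^5 dx evaluates to 9.14795e+08.
Boundary: ½(f(8) + f(42)) = ½(32768.0 + 1.30691e+08) = 6.53620e+07.
Integral + boundary = 9.80157e+08.
k=1: B_{2}/(2)! × [f^{(1)}(42) − f^{(1)}(8)] = 1/12 × (1.55585e+07 − 20480.0) = 1.29483e+06.
Partial sum through k=1: 9.81452e+08.
k=2: B_{4}/(4)! × [f^{(3)}(42) − f^{(3)}(8)] = −1/720 × (105840 − 3840.00) = -141.667.
Partial sum through k=2: 9.81452e+08.
k=3: B_{6}/(6)! × [f^{(5)}(42) − f^{(5)}(8)] = 1/30240 × (120.000 − 120.000) = 0.00000.
Partial sum through k=3: 9.81452e+08.
k=4: B_{8}/(8)! × [f^{(7)}(42) − f^{(7)}(8)] = −1/1209600 × (0.00000 − 0.00000) = 0.00000.

S_4 ≈ 9.81452e+08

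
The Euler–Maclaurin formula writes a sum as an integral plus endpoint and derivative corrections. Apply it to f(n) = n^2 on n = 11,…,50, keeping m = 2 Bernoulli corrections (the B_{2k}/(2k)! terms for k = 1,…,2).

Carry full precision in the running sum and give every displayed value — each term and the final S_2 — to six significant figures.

S_2 ≈ 42540.0

∫_11^50 x^2 dx evaluates to 41223.0.
Endpoint term: (f(11) + f(50))/2 = (121.000 + 2500.00)/2 = 1310.50.
So far: 42533.5.
k=1: B_{2}/(2)! × [f^{(1)}(50) − f^{(1)}(11)] = 1/12 × (100.000 − 22.0000) = 6.50000.
Partial sum through k=1: 42540.0.
k=2: B_{4}/(4)! × [f^{(3)}(50) − f^{(3)}(11)] = −1/720 × (0.00000 − 0.00000) = 0.00000.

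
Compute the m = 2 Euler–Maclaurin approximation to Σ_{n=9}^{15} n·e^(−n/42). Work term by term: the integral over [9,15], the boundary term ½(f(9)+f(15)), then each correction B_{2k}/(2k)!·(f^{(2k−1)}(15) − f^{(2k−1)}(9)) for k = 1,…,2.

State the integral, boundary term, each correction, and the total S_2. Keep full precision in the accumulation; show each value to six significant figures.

The integral term ∫_9^15 x·e^(−x/42) dx = 53.8302.
Endpoint term: (f(9) + f(15))/2 = (7.26406 + 10.4951)/2 = 8.87957.
Integral + boundary = 62.7097.
Correction k=1: B_{2}/2! · (f^{(1)}(15) − f^{(1)}(9)) = 1/12 · (0.449789 − 0.634164) = -0.0153645.
Partial sum through k=1: 62.6944.
Correction k=2: B_{4}/4! · (f^{(3)}(15) − f^{(3)}(9)) = −1/720 · (0.00104826 − 0.00127460) = 3.14362e-07.

S_2 ≈ 62.6944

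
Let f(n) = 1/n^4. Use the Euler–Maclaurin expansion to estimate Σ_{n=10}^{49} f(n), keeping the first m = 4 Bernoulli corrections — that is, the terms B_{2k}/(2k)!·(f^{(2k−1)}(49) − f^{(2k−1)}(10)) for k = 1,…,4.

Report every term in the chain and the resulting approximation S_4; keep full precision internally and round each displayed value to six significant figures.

The integral term ∫_10^49 1/x^4 dx = 0.000330500.
Endpoint term: (f(10) + f(49))/2 = (0.000100000 + 1.73467e-07)/2 = 5.00867e-05.
Running total after boundary: 0.000380587.
Order-1 term: 1/12 · (-1.41605e-08 − (-4.00000e-05)) = 3.33215e-06.
Partial sum through k=1: 0.000383919.
Order-2 term: −1/720 · (-1.76933e-10 − (-1.20000e-05)) = -1.66664e-08.
Partial sum through k=2: 0.000383902.
Order-3 term: 1/30240 · (-4.12672e-12 − (-6.72000e-06)) = 2.22222e-10.
Partial sum through k=3: 0.000383902.
Order-4 term: −1/1209600 · (-1.54687e-13 − (-6.04800e-06)) = -5.00000e-12.

S_4 ≈ 0.000383902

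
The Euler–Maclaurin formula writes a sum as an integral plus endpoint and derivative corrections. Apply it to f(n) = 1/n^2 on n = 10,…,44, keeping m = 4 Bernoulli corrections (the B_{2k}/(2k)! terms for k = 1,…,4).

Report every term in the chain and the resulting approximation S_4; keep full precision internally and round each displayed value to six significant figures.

S_4 ≈ 0.0826954

The integral term ∫_10^44 1/x^2 dx = 0.0772727.
Endpoint term: (f(10) + f(44))/2 = (0.0100000 + 0.000516529)/2 = 0.00525826.
Running total after boundary: 0.0825310.
Correction k=1: B_{2}/2! · (f^{(1)}(44) − f^{(1)}(10)) = 1/12 · (-2.34786e-05 − (-0.00200000)) = 0.000164710.
Running total after k=1: 0.0826957.
Correction k=2: B_{4}/4! · (f^{(3)}(44) − f^{(3)}(10)) = −1/720 · (-1.45528e-07 − (-0.000240000)) = -3.33131e-07.
Running total after k=2: 0.0826954.
Correction k=3: B_{6}/6! · (f^{(5)}(44) − f^{(5)}(10)) = 1/30240 · (-2.25509e-09 − (-7.20000e-05)) = 2.38088e-09.
Running total after k=3: 0.0826954.
Correction k=4: B_{8}/8! · (f^{(7)}(44) − f^{(7)}(10)) = −1/1209600 · (-6.52299e-11 − (-4.03200e-05)) = -3.33333e-11.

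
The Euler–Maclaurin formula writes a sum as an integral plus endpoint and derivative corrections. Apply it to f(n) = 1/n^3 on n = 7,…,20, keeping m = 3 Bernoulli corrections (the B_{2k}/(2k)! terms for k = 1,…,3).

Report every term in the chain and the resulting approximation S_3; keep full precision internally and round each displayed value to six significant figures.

S_3 ≈ 0.0105762

∫_7^20 1/x^3 dx evaluates to 0.00895408.
Boundary: ½(f(7) + f(20)) = ½(0.00291545 + 0.000125000) = 0.00152023.
So far: 0.0104743.
Order-1 term: 1/12 · (-1.87500e-05 − (-0.00124948)) = 0.000102561.
Partial sum through k=1: 0.0105769.
Order-2 term: −1/720 · (-9.37500e-07 − (-0.000509992)) = -7.07020e-07.
Partial sum through k=2: 0.0105762.
Order-3 term: 1/30240 · (-9.84375e-08 − (-0.000437136)) = 1.44523e-08.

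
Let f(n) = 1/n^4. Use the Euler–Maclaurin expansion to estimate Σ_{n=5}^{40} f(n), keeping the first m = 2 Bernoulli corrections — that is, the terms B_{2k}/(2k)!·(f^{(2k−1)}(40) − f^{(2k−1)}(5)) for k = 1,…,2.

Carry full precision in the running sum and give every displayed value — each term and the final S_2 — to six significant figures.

S_2 ≈ 0.00356618

∫_5^40 1/x^4 dx evaluates to 0.00266146.
Endpoint term: (f(5) + f(40))/2 = (0.00160000 + 3.90625e-07)/2 = 0.000800195.
Integral + boundary = 0.00346165.
k=1: B_{2}/(2)! × [f^{(1)}(40) − f^{(1)}(5)] = 1/12 × (-3.90625e-08 − (-0.00128000)) = 0.000106663.
After k=1: 0.00356832.
k=2: B_{4}/(4)! × [f^{(3)}(40) − f^{(3)}(5)] = −1/720 × (-7.32422e-10 − (-0.00153600)) = -2.13333e-06.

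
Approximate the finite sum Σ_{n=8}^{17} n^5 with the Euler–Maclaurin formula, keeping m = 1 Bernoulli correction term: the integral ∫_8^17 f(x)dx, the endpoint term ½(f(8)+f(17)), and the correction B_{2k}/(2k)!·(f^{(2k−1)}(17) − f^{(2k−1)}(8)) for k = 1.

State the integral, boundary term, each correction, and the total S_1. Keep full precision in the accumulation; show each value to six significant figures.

S_1 ≈ 4.73864e+06

Integral: ∫_8^17 x^5 dx = 3.97924e+06.
½[f(8) + f(17)] = ½[32768.0 + 1.41986e+06] = 726312.
Integral + boundary = 4.70555e+06.
k=1: B_{2}/(2)! × [f^{(1)}(17) − f^{(1)}(8)] = 1/12 × (417605 − 20480.0) = 33093.8.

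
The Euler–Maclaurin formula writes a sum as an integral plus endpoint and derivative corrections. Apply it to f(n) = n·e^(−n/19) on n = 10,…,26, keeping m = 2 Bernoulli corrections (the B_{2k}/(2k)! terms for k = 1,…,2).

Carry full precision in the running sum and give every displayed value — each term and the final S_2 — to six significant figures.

S_2 ≈ 114.145

Integral: ∫_10^26 x·e^(−x/19) dx = 107.914.
Boundary: ½(f(10) + f(26)) = ½(5.90778 + 6.61722) = 6.26250.
Integral + boundary = 114.176.
Order-1 term: 1/12 · (-0.0937663 − 0.279842) = -0.0311340.
Partial sum through k=1: 114.145.
Order-2 term: −1/720 · (0.00115028 − 0.00404819) = 4.02488e-06.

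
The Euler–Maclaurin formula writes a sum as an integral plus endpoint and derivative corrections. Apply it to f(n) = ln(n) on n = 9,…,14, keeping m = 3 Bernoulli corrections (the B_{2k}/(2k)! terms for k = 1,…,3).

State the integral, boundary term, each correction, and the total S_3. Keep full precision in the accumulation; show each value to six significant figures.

S_3 ≈ 14.5866

Integral: ∫_9^14 ln(x) dx = 12.1718.
Boundary: ½(f(9) + f(14)) = ½(2.19722 + 2.63906) = 2.41814.
So far: 14.5899.
Order-1 term: 1/12 · (0.0714286 − 0.111111) = -0.00330688.
Running total after k=1: 14.5866.
Order-2 term: −1/720 · (0.000728863 − 0.00274348) = 2.79809e-06.
Running total after k=2: 14.5866.
Order-3 term: 1/30240 · (4.46243e-05 − 0.000406442) = -1.19649e-08.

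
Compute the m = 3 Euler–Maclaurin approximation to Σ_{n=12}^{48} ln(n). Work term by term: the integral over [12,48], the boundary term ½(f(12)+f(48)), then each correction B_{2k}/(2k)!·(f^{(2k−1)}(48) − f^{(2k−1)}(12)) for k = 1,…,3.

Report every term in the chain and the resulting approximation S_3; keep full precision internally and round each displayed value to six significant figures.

∫_12^48 ln(x) dx evaluates to 119.999.
½[f(12) + f(48)] = ½[2.48491 + 3.87120] = 3.17805.
So far: 123.177.
k=1: B_{2}/(2)! × [f^{(1)}(48) − f^{(1)}(12)] = 1/12 × (0.0208333 − 0.0833333) = -0.00520833.
After k=1: 123.172.
k=2: B_{4}/(4)! × [f^{(3)}(48) − f^{(3)}(12)] = −1/720 × (1.80845e-05 − 0.00115741) = 1.58239e-06.
After k=2: 123.172.
k=3: B_{6}/(6)! × [f^{(5)}(48) − f^{(5)}(12)] = 1/30240 × (9.41901e-08 − 9.64506e-05) = -3.18639e-09.

S_3 ≈ 123.172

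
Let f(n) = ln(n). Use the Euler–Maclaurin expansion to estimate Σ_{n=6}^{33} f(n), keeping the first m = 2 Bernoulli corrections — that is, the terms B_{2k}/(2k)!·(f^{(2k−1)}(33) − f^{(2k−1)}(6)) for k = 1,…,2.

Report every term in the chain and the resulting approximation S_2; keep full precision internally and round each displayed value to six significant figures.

Integral: ∫_6^33 ln(x) dx = 77.6342.
½[f(6) + f(33)] = ½[1.79176 + 3.49651] = 2.64413.
Integral + boundary = 80.2783.
Correction k=1: B_{2}/2! · (f^{(1)}(33) − f^{(1)}(6)) = 1/12 · (0.0303030 − 0.166667) = -0.0113636.
Partial sum through k=1: 80.2670.
Correction k=2: B_{4}/4! · (f^{(3)}(33) − f^{(3)}(6)) = −1/720 · (5.56529e-05 − 0.00925926) = 1.27828e-05.

S_2 ≈ 80.2670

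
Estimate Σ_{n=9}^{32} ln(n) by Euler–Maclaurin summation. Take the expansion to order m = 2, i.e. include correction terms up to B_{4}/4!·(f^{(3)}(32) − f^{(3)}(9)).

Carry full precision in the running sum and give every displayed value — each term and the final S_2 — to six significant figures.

S_2 ≈ 70.9534

Integral: ∫_9^32 ln(x) dx = 68.1285.
Endpoint term: (f(9) + f(32))/2 = (2.19722 + 3.46574)/2 = 2.83148.
Integral + boundary = 70.9600.
Correction k=1: B_{2}/2! · (f^{(1)}(32) − f^{(1)}(9)) = 1/12 · (0.0312500 − 0.111111) = -0.00665509.
After k=1: 70.9534.
Correction k=2: B_{4}/4! · (f^{(3)}(32) − f^{(3)}(9)) = −1/720 · (6.10352e-05 − 0.00274348) = 3.72562e-06.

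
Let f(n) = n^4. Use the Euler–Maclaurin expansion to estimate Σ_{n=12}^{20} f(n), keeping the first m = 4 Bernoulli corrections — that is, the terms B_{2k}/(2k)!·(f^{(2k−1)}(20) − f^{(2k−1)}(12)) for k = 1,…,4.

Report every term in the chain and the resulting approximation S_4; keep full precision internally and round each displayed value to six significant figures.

S_4 ≈ 682692

∫_12^20 x^4 dx evaluates to 590234.
Boundary: ½(f(12) + f(20)) = ½(20736.0 + 160000) = 90368.0.
Integral + boundary = 680602.
Order-1 term: 1/12 · (32000.0 − 6912.00) = 2090.67.
Partial sum through k=1: 682692.
Order-2 term: −1/720 · (480.000 − 288.000) = -0.266667.
Partial sum through k=2: 682692.
Order-3 term: 1/30240 · (0.00000 − 0.00000) = 0.00000.
Partial sum through k=3: 682692.
Order-4 term: −1/1209600 · (0.00000 − 0.00000) = 0.00000.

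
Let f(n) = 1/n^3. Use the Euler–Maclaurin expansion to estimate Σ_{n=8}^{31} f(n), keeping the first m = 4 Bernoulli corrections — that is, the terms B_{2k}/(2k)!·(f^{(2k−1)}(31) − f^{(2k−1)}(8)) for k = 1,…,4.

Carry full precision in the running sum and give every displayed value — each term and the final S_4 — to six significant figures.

∫_8^31 1/x^3 dx evaluates to 0.00729221.
½[f(8) + f(31)] = ½[0.00195312 + 3.35672e-05] = 0.000993346.
So far: 0.00828555.
Order-1 term: 1/12 · (-3.24844e-06 − (-0.000732422)) = 6.07645e-05.
Running total after k=1: 0.00834632.
Order-2 term: −1/720 · (-6.76054e-08 − (-0.000228882)) = -3.17798e-07.
Running total after k=2: 0.00834600.
Order-3 term: 1/30240 · (-2.95466e-09 − (-0.000150204)) = 4.96696e-09.
Running total after k=3: 0.00834601.
Order-4 term: −1/1209600 · (-2.21369e-10 − (-0.000168979)) = -1.39698e-10.

S_4 ≈ 0.00834601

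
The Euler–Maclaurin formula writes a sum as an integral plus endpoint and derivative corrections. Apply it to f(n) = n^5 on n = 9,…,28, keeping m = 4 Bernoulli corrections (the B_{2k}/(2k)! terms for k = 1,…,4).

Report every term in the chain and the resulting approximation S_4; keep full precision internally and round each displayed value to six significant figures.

S_4 ≈ 8.91145e+07

The integral term ∫_9^28 x^5 dx = 8.02265e+07.
½[f(9) + f(28)] = ½[59049.0 + 1.72104e+07] = 8.63471e+06.
Integral + boundary = 8.88612e+07.
k=1: B_{2}/(2)! × [f^{(1)}(28) − f^{(1)}(9)] = 1/12 × (3.07328e+06 − 32805.0) = 253373.
Partial sum through k=1: 8.91146e+07.
k=2: B_{4}/(4)! × [f^{(3)}(28) − f^{(3)}(9)] = −1/720 × (47040.0 − 4860.00) = -58.5833.
Partial sum through k=2: 8.91145e+07.
k=3: B_{6}/(6)! × [f^{(5)}(28) − f^{(5)}(9)] = 1/30240 × (120.000 − 120.000) = 0.00000.
Partial sum through k=3: 8.91145e+07.
k=4: B_{8}/(8)! × [f^{(7)}(28) − f^{(7)}(9)] = −1/1209600 × (0.00000 − 0.00000) = 0.00000.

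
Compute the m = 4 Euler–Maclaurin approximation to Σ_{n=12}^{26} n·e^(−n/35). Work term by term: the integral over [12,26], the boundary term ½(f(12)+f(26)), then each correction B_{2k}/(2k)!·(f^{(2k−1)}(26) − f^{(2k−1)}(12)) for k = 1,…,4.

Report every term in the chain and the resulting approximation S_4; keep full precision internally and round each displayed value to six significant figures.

Integral: ∫_12^26 x·e^(−x/35) dx = 151.790.
Boundary: ½(f(12) + f(26)) = ½(8.51688 + 12.3696) = 10.4432.
Integral + boundary = 162.233.
k=1: B_{2}/(2)! × [f^{(1)}(26) − f^{(1)}(12)] = 1/12 × (0.122336 − 0.466400) = -0.0286720.
After k=1: 162.204.
k=2: B_{4}/(4)! × [f^{(3)}(26) − f^{(3)}(12)] = −1/720 × (0.000876606 − 0.00153949) = 9.20678e-07.
After k=2: 162.204.
k=3: B_{6}/(6)! × [f^{(5)}(26) − f^{(5)}(12)] = 1/30240 × (1.34967e-06 − 2.20265e-06) = -2.82072e-11.
After k=3: 162.204.
k=4: B_{8}/(8)! × [f^{(7)}(26) − f^{(7)}(12)] = −1/1209600 × (1.61938e-09 − 2.57027e-09) = 7.86118e-16.

S_4 ≈ 162.204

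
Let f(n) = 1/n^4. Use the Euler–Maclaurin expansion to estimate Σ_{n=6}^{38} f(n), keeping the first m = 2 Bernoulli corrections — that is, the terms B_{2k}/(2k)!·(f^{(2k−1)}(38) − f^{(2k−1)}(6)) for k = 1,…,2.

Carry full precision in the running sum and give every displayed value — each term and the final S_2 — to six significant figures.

The integral term ∫_6^38 1/x^4 dx = 0.00153714.
½[f(6) + f(38)] = ½[0.000771605 + 4.79585e-07] = 0.000386042.
So far: 0.00192318.
Order-1 term: 1/12 · (-5.04826e-08 − (-0.000514403)) = 4.28627e-05.
Partial sum through k=1: 0.00196604.
Order-2 term: −1/720 · (-1.04881e-09 − (-0.000428669)) = -5.95373e-07.

S_2 ≈ 0.00196544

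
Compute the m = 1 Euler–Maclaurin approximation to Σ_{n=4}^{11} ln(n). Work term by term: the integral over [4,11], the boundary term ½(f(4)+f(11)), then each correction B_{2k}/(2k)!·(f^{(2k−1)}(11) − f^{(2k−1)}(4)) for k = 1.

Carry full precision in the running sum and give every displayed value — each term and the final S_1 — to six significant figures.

S_1 ≈ 15.7105

∫_4^11 ln(x) dx evaluates to 13.8317.
½[f(4) + f(11)] = ½[1.38629 + 2.39790] = 1.89209.
Integral + boundary = 15.7238.
Correction k=1: B_{2}/2! · (f^{(1)}(11) − f^{(1)}(4)) = 1/12 · (0.0909091 − 0.250000) = -0.0132576.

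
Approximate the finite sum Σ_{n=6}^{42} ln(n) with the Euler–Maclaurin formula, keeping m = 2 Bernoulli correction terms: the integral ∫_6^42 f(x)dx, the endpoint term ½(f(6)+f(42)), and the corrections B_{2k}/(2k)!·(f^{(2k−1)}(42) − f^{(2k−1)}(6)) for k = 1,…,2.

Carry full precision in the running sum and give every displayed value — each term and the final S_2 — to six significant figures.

The integral term ∫_6^42 ln(x) dx = 110.232.
Boundary: ½(f(6) + f(42)) = ½(1.79176 + 3.73767) = 2.76471.
So far: 112.996.
k=1: B_{2}/(2)! × [f^{(1)}(42) − f^{(1)}(6)] = 1/12 × (0.0238095 − 0.166667) = -0.0119048.
Partial sum through k=1: 112.984.
k=2: B_{4}/(4)! × [f^{(3)}(42) − f^{(3)}(6)] = −1/720 × (2.69949e-05 − 0.00925926) = 1.28226e-05.

S_2 ≈ 112.984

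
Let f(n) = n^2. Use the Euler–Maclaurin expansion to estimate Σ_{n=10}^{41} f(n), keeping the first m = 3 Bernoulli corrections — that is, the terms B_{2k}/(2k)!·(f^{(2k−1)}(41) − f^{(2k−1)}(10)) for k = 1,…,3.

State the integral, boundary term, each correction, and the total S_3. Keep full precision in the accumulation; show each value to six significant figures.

S_3 ≈ 23536.0

∫_10^41 x^2 dx evaluates to 22640.3.
½[f(10) + f(41)] = ½[100.000 + 1681.00] = 890.500.
So far: 23530.8.
k=1: B_{2}/(2)! × [f^{(1)}(41) − f^{(1)}(10)] = 1/12 × (82.0000 − 20.0000) = 5.16667.
Partial sum through k=1: 23536.0.
k=2: B_{4}/(4)! × [f^{(3)}(41) − f^{(3)}(10)] = −1/720 × (0.00000 − 0.00000) = 0.00000.
Partial sum through k=2: 23536.0.
k=3: B_{6}/(6)! × [f^{(5)}(41) − f^{(5)}(10)] = 1/30240 × (0.00000 − 0.00000) = 0.00000.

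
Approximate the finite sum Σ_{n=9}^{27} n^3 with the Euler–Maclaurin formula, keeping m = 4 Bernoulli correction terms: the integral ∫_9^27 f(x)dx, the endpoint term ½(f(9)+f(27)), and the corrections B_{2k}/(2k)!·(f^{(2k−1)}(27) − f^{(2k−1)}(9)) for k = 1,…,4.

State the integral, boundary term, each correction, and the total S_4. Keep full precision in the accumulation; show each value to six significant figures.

∫_9^27 x^3 dx evaluates to 131220.
Boundary: ½(f(9) + f(27)) = ½(729.000 + 19683.0) = 10206.0.
So far: 141426.
k=1: B_{2}/(2)! × [f^{(1)}(27) − f^{(1)}(9)] = 1/12 × (2187.00 − 243.000) = 162.000.
After k=1: 141588.
k=2: B_{4}/(4)! × [f^{(3)}(27) − f^{(3)}(9)] = −1/720 × (6.00000 − 6.00000) = 0.00000.
After k=2: 141588.
k=3: B_{6}/(6)! × [f^{(5)}(27) − f^{(5)}(9)] = 1/30240 × (0.00000 − 0.00000) = 0.00000.
After k=3: 141588.
k=4: B_{8}/(8)! × [f^{(7)}(27) − f^{(7)}(9)] = −1/1209600 × (0.00000 − 0.00000) = 0.00000.

S_4 ≈ 141588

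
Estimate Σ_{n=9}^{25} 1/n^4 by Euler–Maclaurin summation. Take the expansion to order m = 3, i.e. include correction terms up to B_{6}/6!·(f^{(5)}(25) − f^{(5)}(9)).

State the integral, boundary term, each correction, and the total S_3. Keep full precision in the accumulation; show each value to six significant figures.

S_3 ≈ 0.000518979

The integral term ∫_9^25 1/x^4 dx = 0.000435914.
Endpoint term: (f(9) + f(25))/2 = (0.000152416 + 2.56000e-06)/2 = 7.74879e-05.
So far: 0.000513402.
k=1: B_{2}/(2)! × [f^{(1)}(25) − f^{(1)}(9)] = 1/12 × (-4.09600e-07 − (-6.77404e-05)) = 5.61090e-06.
After k=1: 0.000519013.
k=2: B_{4}/(4)! × [f^{(3)}(25) − f^{(3)}(9)] = −1/720 × (-1.96608e-08 − (-2.50890e-05)) = -3.48186e-08.
After k=2: 0.000518978.
k=3: B_{6}/(6)! × [f^{(5)}(25) − f^{(5)}(9)] = 1/30240 × (-1.76161e-09 − (-1.73455e-05)) = 5.73536e-10.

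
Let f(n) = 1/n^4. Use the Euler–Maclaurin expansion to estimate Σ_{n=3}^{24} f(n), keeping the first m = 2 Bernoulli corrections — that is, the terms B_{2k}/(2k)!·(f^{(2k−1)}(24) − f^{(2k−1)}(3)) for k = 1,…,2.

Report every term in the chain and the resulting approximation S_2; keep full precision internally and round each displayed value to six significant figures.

Integral: ∫_3^24 1/x^4 dx = 0.0123216.
Endpoint term: (f(3) + f(24))/2 = (0.0123457 + 3.01408e-06)/2 = 0.00617435.
Running total after boundary: 0.0184959.
Correction k=1: B_{2}/2! · (f^{(1)}(24) − f^{(1)}(3)) = 1/12 · (-5.02347e-07 − (-0.0164609)) = 0.00137170.
After k=1: 0.0198676.
Correction k=2: B_{4}/4! · (f^{(3)}(24) − f^{(3)}(3)) = −1/720 · (-2.61639e-08 − (-0.0548697)) = -7.62079e-05.

S_2 ≈ 0.0197914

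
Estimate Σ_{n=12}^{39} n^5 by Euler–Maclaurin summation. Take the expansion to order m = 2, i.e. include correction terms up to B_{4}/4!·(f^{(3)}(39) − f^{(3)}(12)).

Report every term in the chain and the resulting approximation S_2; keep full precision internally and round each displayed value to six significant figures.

∫_12^39 x^5 dx evaluates to 5.85960e+08.
Endpoint term: (f(12) + f(39))/2 = (248832 + 9.02242e+07)/2 = 4.52365e+07.
Running total after boundary: 6.31196e+08.
k=1: B_{2}/(2)! × [f^{(1)}(39) − f^{(1)}(12)] = 1/12 × (1.15672e+07 − 103680) = 955294.
After k=1: 6.32151e+08.
k=2: B_{4}/(4)! × [f^{(3)}(39) − f^{(3)}(12)] = −1/720 × (91260.0 − 8640.00) = -114.750.

S_2 ≈ 6.32151e+08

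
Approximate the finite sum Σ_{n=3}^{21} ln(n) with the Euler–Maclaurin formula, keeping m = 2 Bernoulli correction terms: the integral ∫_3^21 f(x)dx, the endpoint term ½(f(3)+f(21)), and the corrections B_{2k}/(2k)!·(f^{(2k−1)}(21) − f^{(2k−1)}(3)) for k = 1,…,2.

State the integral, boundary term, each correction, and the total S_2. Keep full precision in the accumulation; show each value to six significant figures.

∫_3^21 ln(x) dx evaluates to 42.6391.
½[f(3) + f(21)] = ½[1.09861 + 3.04452] = 2.07157.
Integral + boundary = 44.7107.
Order-1 term: 1/12 · (0.0476190 − 0.333333) = -0.0238095.
Partial sum through k=1: 44.6869.
Order-2 term: −1/720 · (0.000215959 − 0.0740741) = 0.000102581.

S_2 ≈ 44.6870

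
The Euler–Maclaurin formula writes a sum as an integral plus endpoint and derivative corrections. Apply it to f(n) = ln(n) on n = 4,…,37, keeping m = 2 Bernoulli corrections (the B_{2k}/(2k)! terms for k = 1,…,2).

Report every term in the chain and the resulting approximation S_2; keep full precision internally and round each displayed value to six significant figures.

Integral: ∫_4^37 ln(x) dx = 95.0588.
½[f(4) + f(37)] = ½[1.38629 + 3.61092] = 2.49861.
Running total after boundary: 97.5574.
Order-1 term: 1/12 · (0.0270270 − 0.250000) = -0.0185811.
Partial sum through k=1: 97.5388.
Order-2 term: −1/720 · (3.94843e-05 − 0.0312500) = 4.33479e-05.

S_2 ≈ 97.5389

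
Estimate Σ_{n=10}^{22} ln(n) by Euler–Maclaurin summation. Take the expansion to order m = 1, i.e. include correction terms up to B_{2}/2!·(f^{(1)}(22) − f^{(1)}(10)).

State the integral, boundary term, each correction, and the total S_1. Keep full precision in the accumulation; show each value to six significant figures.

S_1 ≈ 35.6694

The integral term ∫_10^22 ln(x) dx = 32.9771.
Boundary: ½(f(10) + f(22)) = ½(2.30259 + 3.09104) = 2.69681.
Integral + boundary = 35.6739.
Order-1 term: 1/12 · (0.0454545 − 0.100000) = -0.00454545.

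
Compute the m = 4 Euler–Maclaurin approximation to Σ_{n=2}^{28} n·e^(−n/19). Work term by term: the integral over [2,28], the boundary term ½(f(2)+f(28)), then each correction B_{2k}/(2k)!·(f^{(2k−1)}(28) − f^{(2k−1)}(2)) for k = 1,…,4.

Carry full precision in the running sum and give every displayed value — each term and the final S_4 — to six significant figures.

S_4 ≈ 158.598

∫_2^28 x·e^(−x/19) dx evaluates to 154.567.
Endpoint term: (f(2) + f(28))/2 = (1.80018 + 6.41424)/2 = 4.10721.
Running total after boundary: 158.674.
Order-1 term: 1/12 · (-0.108512 − 0.805342) = -0.0761544.
After k=1: 158.598.
Order-2 term: −1/720 · (0.000968555 − 0.00721750) = 8.67909e-06.
After k=2: 158.598.
Order-3 term: 1/30240 · (6.19860e-06 − 3.38065e-05) = -9.12958e-10.
After k=3: 158.598.
Order-4 term: −1/1209600 · (2.69092e-08 − 1.31911e-07) = 8.68070e-14.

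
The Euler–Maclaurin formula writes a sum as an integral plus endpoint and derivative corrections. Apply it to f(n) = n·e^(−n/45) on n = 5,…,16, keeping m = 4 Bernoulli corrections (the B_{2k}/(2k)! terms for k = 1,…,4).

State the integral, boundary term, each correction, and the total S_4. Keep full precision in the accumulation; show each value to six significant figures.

S_4 ≈ 97.5511

Integral: ∫_5^16 x·e^(−x/45) dx = 89.7364.
Endpoint term: (f(5) + f(16))/2 = (4.47420 + 11.2125)/2 = 7.84337.
Running total after boundary: 97.5797.
k=1: B_{2}/(2)! × [f^{(1)}(16) − f^{(1)}(5)] = 1/12 × (0.451616 − 0.795413) = -0.0286497.
After k=1: 97.5511.
k=2: B_{4}/(4)! × [f^{(3)}(16) − f^{(3)}(5)] = −1/720 × (0.000915153 − 0.00127659) = 5.01994e-07.
After k=2: 97.5511.
k=3: B_{6}/(6)! × [f^{(5)}(16) − f^{(5)}(5)] = 1/30240 × (7.93721e-07 − 1.06685e-06) = -9.03219e-12.
After k=3: 97.5511.
k=4: B_{8}/(8)! × [f^{(7)}(16) − f^{(7)}(5)] = −1/1209600 × (5.60748e-10 − 7.42368e-10) = 1.50149e-16.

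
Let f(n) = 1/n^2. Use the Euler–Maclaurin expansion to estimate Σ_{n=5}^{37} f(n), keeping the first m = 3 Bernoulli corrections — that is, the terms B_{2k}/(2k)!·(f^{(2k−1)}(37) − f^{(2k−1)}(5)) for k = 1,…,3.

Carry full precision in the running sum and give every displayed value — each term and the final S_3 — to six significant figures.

The integral term ∫_5^37 1/x^2 dx = 0.172973.
Endpoint term: (f(5) + f(37))/2 = (0.0400000 + 0.000730460)/2 = 0.0203652.
Running total after boundary: 0.193338.
Order-1 term: 1/12 · (-3.94843e-05 − (-0.0160000)) = 0.00133004.
Running total after k=1: 0.194668.
Order-2 term: −1/720 · (-3.46101e-07 − (-0.00768000)) = -1.06662e-05.
Running total after k=2: 0.194658.
Order-3 term: 1/30240 · (-7.58439e-09 − (-0.00921600)) = 3.04762e-07.

S_3 ≈ 0.194658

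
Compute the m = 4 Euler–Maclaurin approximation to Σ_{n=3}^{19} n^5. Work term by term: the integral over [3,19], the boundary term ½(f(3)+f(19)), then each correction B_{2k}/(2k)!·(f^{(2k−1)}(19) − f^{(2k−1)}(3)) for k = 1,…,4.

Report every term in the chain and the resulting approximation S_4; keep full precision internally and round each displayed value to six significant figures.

∫_3^19 x^5 dx evaluates to 7.84086e+06.
Boundary: ½(f(3) + f(19)) = ½(243.000 + 2.47610e+06) = 1.23817e+06.
So far: 9.07903e+06.
Correction k=1: B_{2}/2! · (f^{(1)}(19) − f^{(1)}(3)) = 1/12 · (651605 − 405.000) = 54266.7.
After k=1: 9.13330e+06.
Correction k=2: B_{4}/4! · (f^{(3)}(19) − f^{(3)}(3)) = −1/720 · (21660.0 − 540.000) = -29.3333.
After k=2: 9.13327e+06.
Correction k=3: B_{6}/6! · (f^{(5)}(19) − f^{(5)}(3)) = 1/30240 · (120.000 − 120.000) = 0.00000.
After k=3: 9.13327e+06.
Correction k=4: B_{8}/8! · (f^{(7)}(19) − f^{(7)}(3)) = −1/1209600 · (0.00000 − 0.00000) = 0.00000.

S_4 ≈ 9.13327e+06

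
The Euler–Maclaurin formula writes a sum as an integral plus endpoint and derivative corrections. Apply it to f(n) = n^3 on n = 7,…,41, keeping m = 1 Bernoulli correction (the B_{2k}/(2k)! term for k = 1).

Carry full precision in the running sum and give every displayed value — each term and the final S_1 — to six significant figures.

The integral term ∫_7^41 x^3 dx = 705840.
½[f(7) + f(41)] = ½[343.000 + 68921.0] = 34632.0.
So far: 740472.
Correction k=1: B_{2}/2! · (f^{(1)}(41) − f^{(1)}(7)) = 1/12 · (5043.00 − 147.000) = 408.000.

S_1 ≈ 740880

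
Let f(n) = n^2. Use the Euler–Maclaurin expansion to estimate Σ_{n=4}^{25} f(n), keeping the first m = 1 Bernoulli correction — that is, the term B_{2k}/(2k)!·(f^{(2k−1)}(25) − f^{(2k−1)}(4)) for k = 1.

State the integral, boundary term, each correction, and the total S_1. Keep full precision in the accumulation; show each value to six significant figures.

∫_4^25 x^2 dx evaluates to 5187.00.
Endpoint term: (f(4) + f(25))/2 = (16.0000 + 625.000)/2 = 320.500.
So far: 5507.50.
k=1: B_{2}/(2)! × [f^{(1)}(25) − f^{(1)}(4)] = 1/12 × (50.0000 − 8.00000) = 3.50000.

S_1 ≈ 5511.00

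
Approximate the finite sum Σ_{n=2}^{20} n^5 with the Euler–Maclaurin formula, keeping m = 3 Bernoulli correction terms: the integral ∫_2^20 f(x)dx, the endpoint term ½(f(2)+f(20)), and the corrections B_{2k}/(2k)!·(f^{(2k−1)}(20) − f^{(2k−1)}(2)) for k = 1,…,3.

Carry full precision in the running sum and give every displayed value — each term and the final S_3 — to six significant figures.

S_3 ≈ 1.23333e+07

Integral: ∫_2^20 x^5 dx = 1.06667e+07.
½[f(2) + f(20)] = ½[32.0000 + 3.20000e+06] = 1.60002e+06.
Integral + boundary = 1.22667e+07.
Correction k=1: B_{2}/2! · (f^{(1)}(20) − f^{(1)}(2)) = 1/12 · (800000 − 80.0000) = 66660.0.
Running total after k=1: 1.23333e+07.
Correction k=2: B_{4}/4! · (f^{(3)}(20) − f^{(3)}(2)) = −1/720 · (24000.0 − 240.000) = -33.0000.
Running total after k=2: 1.23333e+07.
Correction k=3: B_{6}/6! · (f^{(5)}(20) − f^{(5)}(2)) = 1/30240 · (120.000 − 120.000) = 0.00000.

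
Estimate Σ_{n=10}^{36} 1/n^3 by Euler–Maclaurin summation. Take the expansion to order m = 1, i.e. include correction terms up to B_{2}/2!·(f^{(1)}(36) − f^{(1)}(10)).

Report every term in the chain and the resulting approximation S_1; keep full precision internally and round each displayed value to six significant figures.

∫_10^36 1/x^3 dx evaluates to 0.00461420.
Boundary: ½(f(10) + f(36)) = ½(0.00100000 + 2.14335e-05) = 0.000510717.
Running total after boundary: 0.00512491.
k=1: B_{2}/(2)! × [f^{(1)}(36) − f^{(1)}(10)] = 1/12 × (-1.78612e-06 − (-0.000300000)) = 2.48512e-05.

S_1 ≈ 0.00514977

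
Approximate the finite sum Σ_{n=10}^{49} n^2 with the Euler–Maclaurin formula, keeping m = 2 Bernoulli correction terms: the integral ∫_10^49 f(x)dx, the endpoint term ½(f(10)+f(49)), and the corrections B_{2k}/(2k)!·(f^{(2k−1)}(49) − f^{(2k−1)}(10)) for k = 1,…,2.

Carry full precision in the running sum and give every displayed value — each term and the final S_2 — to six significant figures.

S_2 ≈ 40140.0

∫_10^49 x^2 dx evaluates to 38883.0.
Boundary: ½(f(10) + f(49)) = ½(100.000 + 2401.00) = 1250.50.
Running total after boundary: 40133.5.
Correction k=1: B_{2}/2! · (f^{(1)}(49) − f^{(1)}(10)) = 1/12 · (98.0000 − 20.0000) = 6.50000.
After k=1: 40140.0.
Correction k=2: B_{4}/4! · (f^{(3)}(49) − f^{(3)}(10)) = −1/720 · (0.00000 − 0.00000) = 0.00000.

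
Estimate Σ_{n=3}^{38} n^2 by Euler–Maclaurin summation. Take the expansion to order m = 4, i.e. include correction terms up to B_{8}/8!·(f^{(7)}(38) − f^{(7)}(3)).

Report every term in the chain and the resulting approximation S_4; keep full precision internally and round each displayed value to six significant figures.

The integral term ∫_3^38 x^2 dx = 18281.7.
½[f(3) + f(38)] = ½[9.00000 + 1444.00] = 726.500.
So far: 19008.2.
k=1: B_{2}/(2)! × [f^{(1)}(38) − f^{(1)}(3)] = 1/12 × (76.0000 − 6.00000) = 5.83333.
Running total after k=1: 19014.0.
k=2: B_{4}/(4)! × [f^{(3)}(38) − f^{(3)}(3)] = −1/720 × (0.00000 − 0.00000) = 0.00000.
Running total after k=2: 19014.0.
k=3: B_{6}/(6)! × [f^{(5)}(38) − f^{(5)}(3)] = 1/30240 × (0.00000 − 0.00000) = 0.00000.
Running total after k=3: 19014.0.
k=4: B_{8}/(8)! × [f^{(7)}(38) − f^{(7)}(3)] = −1/1209600 × (0.00000 − 0.00000) = 0.00000.

S_4 ≈ 19014.0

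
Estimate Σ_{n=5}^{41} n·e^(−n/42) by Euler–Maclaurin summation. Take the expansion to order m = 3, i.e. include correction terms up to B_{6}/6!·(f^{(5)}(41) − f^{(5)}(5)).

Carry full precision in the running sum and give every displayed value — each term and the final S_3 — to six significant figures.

∫_5^41 x·e^(−x/42) dx evaluates to 439.121.
Endpoint term: (f(5) + f(41))/2 = (4.43883 + 15.4465)/2 = 9.94266.
Integral + boundary = 449.064.
k=1: B_{2}/(2)! × [f^{(1)}(41) − f^{(1)}(5)] = 1/12 × (0.00897009 − 0.782079) = -0.0644258.
Partial sum through k=1: 448.999.
k=2: B_{4}/(4)! × [f^{(3)}(41) − f^{(3)}(5)] = −1/720 × (0.000432232 − 0.00144989) = 1.41342e-06.
Partial sum through k=2: 448.999.
k=3: B_{6}/(6)! × [f^{(5)}(41) − f^{(5)}(5)] = 1/30240 × (4.87176e-07 − 1.39253e-06) = -2.99391e-11.

S_3 ≈ 448.999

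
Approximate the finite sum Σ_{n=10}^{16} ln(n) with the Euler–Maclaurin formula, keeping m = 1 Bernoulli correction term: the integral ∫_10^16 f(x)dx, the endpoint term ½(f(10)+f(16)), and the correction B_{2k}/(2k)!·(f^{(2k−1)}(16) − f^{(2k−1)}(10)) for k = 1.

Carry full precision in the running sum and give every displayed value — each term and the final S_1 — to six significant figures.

The integral term ∫_10^16 ln(x) dx = 15.3356.
½[f(10) + f(16)] = ½[2.30259 + 2.77259] = 2.53759.
Integral + boundary = 17.8732.
Order-1 term: 1/12 · (0.0625000 − 0.100000) = -0.00312500.

S_1 ≈ 17.8700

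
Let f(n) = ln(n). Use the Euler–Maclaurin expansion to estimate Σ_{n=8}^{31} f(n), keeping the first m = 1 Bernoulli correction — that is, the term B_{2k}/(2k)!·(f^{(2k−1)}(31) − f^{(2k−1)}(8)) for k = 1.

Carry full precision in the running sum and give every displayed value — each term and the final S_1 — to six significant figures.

∫_8^31 ln(x) dx evaluates to 66.8181.
½[f(8) + f(31)] = ½[2.07944 + 3.43399] = 2.75671.
Integral + boundary = 69.5748.
Correction k=1: B_{2}/2! · (f^{(1)}(31) − f^{(1)}(8)) = 1/12 · (0.0322581 − 0.125000) = -0.00772849.

S_1 ≈ 69.5671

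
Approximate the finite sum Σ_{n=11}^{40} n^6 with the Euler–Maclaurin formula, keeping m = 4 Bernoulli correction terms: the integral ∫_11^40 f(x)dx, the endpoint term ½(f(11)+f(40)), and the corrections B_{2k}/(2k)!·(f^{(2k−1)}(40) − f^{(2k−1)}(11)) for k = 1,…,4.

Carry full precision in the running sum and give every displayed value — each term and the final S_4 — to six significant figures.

Integral: ∫_11^40 x^6 dx = 2.34029e+10.
Endpoint term: (f(11) + f(40))/2 = (1.77156e+06 + 4.09600e+09)/2 = 2.04889e+09.
So far: 2.54518e+10.
Order-1 term: 1/12 · (6.14400e+08 − 966306) = 5.11195e+07.
Partial sum through k=1: 2.55029e+10.
Order-2 term: −1/720 · (7.68000e+06 − 159720) = -10444.8.
Partial sum through k=2: 2.55029e+10.
Order-3 term: 1/30240 · (28800.0 − 7920.00) = 0.690476.
Partial sum through k=3: 2.55029e+10.
Order-4 term: −1/1209600 · (0.00000 − 0.00000) = 0.00000.

S_4 ≈ 2.55029e+10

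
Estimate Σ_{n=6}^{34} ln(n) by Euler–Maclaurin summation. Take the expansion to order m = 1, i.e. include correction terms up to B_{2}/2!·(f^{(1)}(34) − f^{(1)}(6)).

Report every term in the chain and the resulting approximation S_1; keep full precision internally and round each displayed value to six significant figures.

S_1 ≈ 83.7933

The integral term ∫_6^34 ln(x) dx = 81.1457.
Endpoint term: (f(6) + f(34))/2 = (1.79176 + 3.52636)/2 = 2.65906.
So far: 83.8048.
Order-1 term: 1/12 · (0.0294118 − 0.166667) = -0.0114379.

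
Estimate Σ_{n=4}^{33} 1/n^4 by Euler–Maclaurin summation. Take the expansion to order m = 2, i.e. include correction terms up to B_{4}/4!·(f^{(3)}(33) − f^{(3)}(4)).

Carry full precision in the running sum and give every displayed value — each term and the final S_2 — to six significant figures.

Integral: ∫_4^33 1/x^4 dx = 0.00519906.
Endpoint term: (f(4) + f(33))/2 = (0.00390625 + 8.43226e-07)/2 = 0.00195355.
So far: 0.00715260.
Correction k=1: B_{2}/2! · (f^{(1)}(33) − f^{(1)}(4)) = 1/12 · (-1.02209e-07 − (-0.00390625)) = 0.000325512.
Running total after k=1: 0.00747812.
Correction k=2: B_{4}/4! · (f^{(3)}(33) − f^{(3)}(4)) = −1/720 · (-2.81568e-09 − (-0.00732422)) = -1.01725e-05.

S_2 ≈ 0.00746794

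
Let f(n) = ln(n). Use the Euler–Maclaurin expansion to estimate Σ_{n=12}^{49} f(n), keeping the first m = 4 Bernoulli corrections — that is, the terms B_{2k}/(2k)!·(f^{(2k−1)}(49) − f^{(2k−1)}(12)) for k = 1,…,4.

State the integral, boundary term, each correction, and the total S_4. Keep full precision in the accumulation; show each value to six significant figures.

Integral: ∫_12^49 ln(x) dx = 123.880.
½[f(12) + f(49)] = ½[2.48491 + 3.89182] = 3.18836.
Running total after boundary: 127.069.
Correction k=1: B_{2}/2! · (f^{(1)}(49) − f^{(1)}(12)) = 1/12 · (0.0204082 − 0.0833333) = -0.00524376.
After k=1: 127.063.
Correction k=2: B_{4}/4! · (f^{(3)}(49) − f^{(3)}(12)) = −1/720 · (1.69997e-05 − 0.00115741) = 1.58390e-06.
After k=2: 127.063.
Correction k=3: B_{6}/6! · (f^{(5)}(49) − f^{(5)}(12)) = 1/30240 · (8.49632e-08 − 9.64506e-05) = -3.18669e-09.
After k=3: 127.063.
Correction k=4: B_{8}/8! · (f^{(7)}(49) − f^{(7)}(12)) = −1/1209600 · (1.06160e-09 − 2.00939e-05) = 1.66111e-11.

S_4 ≈ 127.063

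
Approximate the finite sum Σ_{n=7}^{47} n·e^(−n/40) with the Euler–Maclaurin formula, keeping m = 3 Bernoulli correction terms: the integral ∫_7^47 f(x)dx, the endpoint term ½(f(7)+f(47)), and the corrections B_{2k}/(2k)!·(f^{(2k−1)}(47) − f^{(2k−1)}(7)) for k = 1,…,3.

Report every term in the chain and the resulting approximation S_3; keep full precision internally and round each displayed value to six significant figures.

S_3 ≈ 513.622

∫_7^47 x·e^(−x/40) dx evaluates to 503.489.
Boundary: ½(f(7) + f(47)) = ½(5.87620 + 14.5145) = 10.1953.
So far: 513.684.
k=1: B_{2}/(2)! × [f^{(1)}(47) − f^{(1)}(7)] = 1/12 × (-0.0540433 − 0.692552) = -0.0622163.
Running total after k=1: 513.622.
k=2: B_{4}/(4)! × [f^{(3)}(47) − f^{(3)}(7)] = −1/720 × (0.000352247 − 0.00148217) = 1.56933e-06.
Running total after k=2: 513.622.
k=3: B_{6}/(6)! × [f^{(5)}(47) − f^{(5)}(7)] = 1/30240 × (4.61419e-07 − 1.58218e-06) = -3.70622e-11.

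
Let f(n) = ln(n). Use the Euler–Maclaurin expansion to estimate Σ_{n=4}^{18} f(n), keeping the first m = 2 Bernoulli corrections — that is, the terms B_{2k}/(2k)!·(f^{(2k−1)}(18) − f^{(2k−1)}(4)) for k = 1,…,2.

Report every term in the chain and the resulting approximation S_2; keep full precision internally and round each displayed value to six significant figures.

S_2 ≈ 34.6037

Integral: ∫_4^18 ln(x) dx = 32.4815.
Endpoint term: (f(4) + f(18))/2 = (1.38629 + 2.89037)/2 = 2.13833.
So far: 34.6198.
k=1: B_{2}/(2)! × [f^{(1)}(18) − f^{(1)}(4)] = 1/12 × (0.0555556 − 0.250000) = -0.0162037.
Running total after k=1: 34.6036.
k=2: B_{4}/(4)! × [f^{(3)}(18) − f^{(3)}(4)] = −1/720 × (0.000342936 − 0.0312500) = 4.29265e-05.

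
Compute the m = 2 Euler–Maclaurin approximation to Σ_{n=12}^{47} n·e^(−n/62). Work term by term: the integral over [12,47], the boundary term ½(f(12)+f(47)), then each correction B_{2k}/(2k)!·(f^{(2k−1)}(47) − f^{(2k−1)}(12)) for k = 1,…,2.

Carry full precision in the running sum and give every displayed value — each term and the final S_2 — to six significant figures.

The integral term ∫_12^47 x·e^(−x/62) dx = 614.037.
Boundary: ½(f(12) + f(47)) = ½(9.88836 + 22.0229) = 15.9556.
Integral + boundary = 629.992.
k=1: B_{2}/(2)! × [f^{(1)}(47) − f^{(1)}(12)] = 1/12 × (0.113364 − 0.664540) = -0.0459313.
Running total after k=1: 629.946.
k=2: B_{4}/(4)! × [f^{(3)}(47) − f^{(3)}(12)] = −1/720 × (0.000273285 − 0.000601613) = 4.56010e-07.

S_2 ≈ 629.946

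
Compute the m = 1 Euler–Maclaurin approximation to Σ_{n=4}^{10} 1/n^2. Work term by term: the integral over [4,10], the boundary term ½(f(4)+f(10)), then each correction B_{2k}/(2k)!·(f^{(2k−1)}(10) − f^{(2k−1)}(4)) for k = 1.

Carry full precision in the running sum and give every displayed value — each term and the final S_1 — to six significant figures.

Integral: ∫_4^10 1/x^2 dx = 0.150000.
½[f(4) + f(10)] = ½[0.0625000 + 0.0100000] = 0.0362500.
Running total after boundary: 0.186250.
k=1: B_{2}/(2)! × [f^{(1)}(10) − f^{(1)}(4)] = 1/12 × (-0.00200000 − (-0.0312500)) = 0.00243750.

S_1 ≈ 0.188688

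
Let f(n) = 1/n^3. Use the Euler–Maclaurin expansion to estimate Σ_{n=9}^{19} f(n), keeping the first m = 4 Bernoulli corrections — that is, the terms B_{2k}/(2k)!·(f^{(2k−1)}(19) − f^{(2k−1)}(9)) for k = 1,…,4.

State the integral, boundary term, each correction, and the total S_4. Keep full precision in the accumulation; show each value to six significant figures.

S_4 ≈ 0.00558260

∫_9^19 1/x^3 dx evaluates to 0.00478780.
Boundary: ½(f(9) + f(19)) = ½(0.00137174 + 0.000145794) = 0.000758768.
Running total after boundary: 0.00554657.
Order-1 term: 1/12 · (-2.30201e-05 − (-0.000457247)) = 3.61856e-05.
Partial sum through k=1: 0.00558275.
Order-2 term: −1/720 · (-1.27535e-06 − (-0.000112901)) = -1.55035e-07.
Partial sum through k=2: 0.00558260.
Order-3 term: 1/30240 · (-1.48379e-07 − (-5.85410e-05)) = 1.93097e-09.
Partial sum through k=3: 0.00558260.
Order-4 term: −1/1209600 · (-2.95935e-08 − (-5.20365e-05)) = -4.29951e-11.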